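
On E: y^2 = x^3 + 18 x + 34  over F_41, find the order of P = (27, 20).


Compute successive multiples of P until we hit O:
  1P = (27, 20)
  2P = (27, 21)
  3P = O

ord(P) = 3


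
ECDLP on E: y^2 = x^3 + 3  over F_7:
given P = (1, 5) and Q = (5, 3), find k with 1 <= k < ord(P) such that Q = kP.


Enumerate multiples of P until we hit Q = (5, 3):
  1P = (1, 5)
  2P = (6, 4)
  3P = (2, 5)
  4P = (4, 2)
  5P = (3, 4)
  6P = (5, 4)
  7P = (5, 3)
Match found at i = 7.

k = 7


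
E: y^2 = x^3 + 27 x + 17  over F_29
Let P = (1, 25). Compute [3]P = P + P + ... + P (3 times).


k = 3 = 11_2 (binary, LSB first: 11)
Double-and-add from P = (1, 25):
  bit 0 = 1: acc = O + (1, 25) = (1, 25)
  bit 1 = 1: acc = (1, 25) + (3, 26) = (18, 10)

3P = (18, 10)


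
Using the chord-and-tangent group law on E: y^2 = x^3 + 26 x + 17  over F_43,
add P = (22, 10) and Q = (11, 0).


P != Q, so use the chord formula.
s = (y2 - y1) / (x2 - x1) = (33) / (32) mod 43 = 40
x3 = s^2 - x1 - x2 mod 43 = 40^2 - 22 - 11 = 19
y3 = s (x1 - x3) - y1 mod 43 = 40 * (22 - 19) - 10 = 24

P + Q = (19, 24)


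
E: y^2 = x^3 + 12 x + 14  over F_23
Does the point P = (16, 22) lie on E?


Check whether y^2 = x^3 + 12 x + 14 (mod 23) for (x, y) = (16, 22).
LHS: y^2 = 22^2 mod 23 = 1
RHS: x^3 + 12 x + 14 = 16^3 + 12*16 + 14 mod 23 = 1
LHS = RHS

Yes, on the curve


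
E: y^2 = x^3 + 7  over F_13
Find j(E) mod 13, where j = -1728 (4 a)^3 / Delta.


Delta = -16(4 a^3 + 27 b^2) mod 13 = 9
-1728 * (4 a)^3 = -1728 * (4*0)^3 mod 13 = 0
j = 0 * 9^(-1) mod 13 = 0

j = 0 (mod 13)


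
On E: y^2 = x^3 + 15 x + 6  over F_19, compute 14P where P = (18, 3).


k = 14 = 1110_2 (binary, LSB first: 0111)
Double-and-add from P = (18, 3):
  bit 0 = 0: acc unchanged = O
  bit 1 = 1: acc = O + (11, 18) = (11, 18)
  bit 2 = 1: acc = (11, 18) + (17, 14) = (2, 14)
  bit 3 = 1: acc = (2, 14) + (13, 17) = (8, 12)

14P = (8, 12)


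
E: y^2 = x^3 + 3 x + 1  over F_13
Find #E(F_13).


For each x in F_13, count y with y^2 = x^3 + 3 x + 1 mod 13:
  x = 0: RHS = 1, y in [1, 12]  -> 2 point(s)
  x = 4: RHS = 12, y in [5, 8]  -> 2 point(s)
  x = 6: RHS = 1, y in [1, 12]  -> 2 point(s)
  x = 7: RHS = 1, y in [1, 12]  -> 2 point(s)
  x = 8: RHS = 4, y in [2, 11]  -> 2 point(s)
  x = 9: RHS = 3, y in [4, 9]  -> 2 point(s)
  x = 10: RHS = 4, y in [2, 11]  -> 2 point(s)
  x = 11: RHS = 0, y in [0]  -> 1 point(s)
  x = 12: RHS = 10, y in [6, 7]  -> 2 point(s)
Affine points: 17. Add the point at infinity: total = 18.

#E(F_13) = 18


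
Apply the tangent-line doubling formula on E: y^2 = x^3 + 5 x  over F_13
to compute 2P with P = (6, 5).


Doubling: s = (3 x1^2 + a) / (2 y1)
s = (3*6^2 + 5) / (2*5) mod 13 = 10
x3 = s^2 - 2 x1 mod 13 = 10^2 - 2*6 = 10
y3 = s (x1 - x3) - y1 mod 13 = 10 * (6 - 10) - 5 = 7

2P = (10, 7)


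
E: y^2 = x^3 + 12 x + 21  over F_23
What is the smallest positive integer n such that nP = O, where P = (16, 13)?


Compute successive multiples of P until we hit O:
  1P = (16, 13)
  2P = (17, 3)
  3P = (21, 14)
  4P = (21, 9)
  5P = (17, 20)
  6P = (16, 10)
  7P = O

ord(P) = 7


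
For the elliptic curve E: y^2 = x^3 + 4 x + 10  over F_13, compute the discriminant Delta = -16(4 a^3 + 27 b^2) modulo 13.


4 a^3 + 27 b^2 = 4*4^3 + 27*10^2 = 256 + 2700 = 2956
Delta = -16 * (2956) = -47296
Delta mod 13 = 11

Delta = 11 (mod 13)


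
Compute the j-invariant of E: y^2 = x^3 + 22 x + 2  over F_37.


Delta = -16(4 a^3 + 27 b^2) mod 37 = 5
-1728 * (4 a)^3 = -1728 * (4*22)^3 mod 37 = 29
j = 29 * 5^(-1) mod 37 = 28

j = 28 (mod 37)


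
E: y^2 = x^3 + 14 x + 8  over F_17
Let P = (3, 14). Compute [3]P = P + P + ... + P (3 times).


k = 3 = 11_2 (binary, LSB first: 11)
Double-and-add from P = (3, 14):
  bit 0 = 1: acc = O + (3, 14) = (3, 14)
  bit 1 = 1: acc = (3, 14) + (10, 14) = (4, 3)

3P = (4, 3)


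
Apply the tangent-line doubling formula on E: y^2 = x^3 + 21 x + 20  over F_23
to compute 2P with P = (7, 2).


Doubling: s = (3 x1^2 + a) / (2 y1)
s = (3*7^2 + 21) / (2*2) mod 23 = 19
x3 = s^2 - 2 x1 mod 23 = 19^2 - 2*7 = 2
y3 = s (x1 - x3) - y1 mod 23 = 19 * (7 - 2) - 2 = 1

2P = (2, 1)


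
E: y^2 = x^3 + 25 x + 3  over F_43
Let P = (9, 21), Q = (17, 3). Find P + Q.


P != Q, so use the chord formula.
s = (y2 - y1) / (x2 - x1) = (25) / (8) mod 43 = 30
x3 = s^2 - x1 - x2 mod 43 = 30^2 - 9 - 17 = 14
y3 = s (x1 - x3) - y1 mod 43 = 30 * (9 - 14) - 21 = 1

P + Q = (14, 1)


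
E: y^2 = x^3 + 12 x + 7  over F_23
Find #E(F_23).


For each x in F_23, count y with y^2 = x^3 + 12 x + 7 mod 23:
  x = 2: RHS = 16, y in [4, 19]  -> 2 point(s)
  x = 3: RHS = 1, y in [1, 22]  -> 2 point(s)
  x = 4: RHS = 4, y in [2, 21]  -> 2 point(s)
  x = 5: RHS = 8, y in [10, 13]  -> 2 point(s)
  x = 9: RHS = 16, y in [4, 19]  -> 2 point(s)
  x = 10: RHS = 0, y in [0]  -> 1 point(s)
  x = 12: RHS = 16, y in [4, 19]  -> 2 point(s)
  x = 17: RHS = 18, y in [8, 15]  -> 2 point(s)
  x = 18: RHS = 6, y in [11, 12]  -> 2 point(s)
  x = 20: RHS = 13, y in [6, 17]  -> 2 point(s)
Affine points: 19. Add the point at infinity: total = 20.

#E(F_23) = 20


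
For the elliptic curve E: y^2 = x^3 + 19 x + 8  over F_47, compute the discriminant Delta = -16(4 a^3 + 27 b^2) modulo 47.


4 a^3 + 27 b^2 = 4*19^3 + 27*8^2 = 27436 + 1728 = 29164
Delta = -16 * (29164) = -466624
Delta mod 47 = 39

Delta = 39 (mod 47)


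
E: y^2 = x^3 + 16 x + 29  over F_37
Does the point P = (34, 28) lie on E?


Check whether y^2 = x^3 + 16 x + 29 (mod 37) for (x, y) = (34, 28).
LHS: y^2 = 28^2 mod 37 = 7
RHS: x^3 + 16 x + 29 = 34^3 + 16*34 + 29 mod 37 = 28
LHS != RHS

No, not on the curve


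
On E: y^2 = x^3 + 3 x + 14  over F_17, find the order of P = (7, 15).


Compute successive multiples of P until we hit O:
  1P = (7, 15)
  2P = (11, 16)
  3P = (15, 0)
  4P = (11, 1)
  5P = (7, 2)
  6P = O

ord(P) = 6


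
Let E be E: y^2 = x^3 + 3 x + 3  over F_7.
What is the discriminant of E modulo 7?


4 a^3 + 27 b^2 = 4*3^3 + 27*3^2 = 108 + 243 = 351
Delta = -16 * (351) = -5616
Delta mod 7 = 5

Delta = 5 (mod 7)


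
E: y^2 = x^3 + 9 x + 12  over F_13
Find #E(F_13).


For each x in F_13, count y with y^2 = x^3 + 9 x + 12 mod 13:
  x = 0: RHS = 12, y in [5, 8]  -> 2 point(s)
  x = 1: RHS = 9, y in [3, 10]  -> 2 point(s)
  x = 2: RHS = 12, y in [5, 8]  -> 2 point(s)
  x = 3: RHS = 1, y in [1, 12]  -> 2 point(s)
  x = 5: RHS = 0, y in [0]  -> 1 point(s)
  x = 6: RHS = 9, y in [3, 10]  -> 2 point(s)
  x = 9: RHS = 3, y in [4, 9]  -> 2 point(s)
  x = 10: RHS = 10, y in [6, 7]  -> 2 point(s)
  x = 11: RHS = 12, y in [5, 8]  -> 2 point(s)
Affine points: 17. Add the point at infinity: total = 18.

#E(F_13) = 18


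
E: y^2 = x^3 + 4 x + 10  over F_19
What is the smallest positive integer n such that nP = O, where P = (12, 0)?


Compute successive multiples of P until we hit O:
  1P = (12, 0)
  2P = O

ord(P) = 2


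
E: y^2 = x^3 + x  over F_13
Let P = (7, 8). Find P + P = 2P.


Doubling: s = (3 x1^2 + a) / (2 y1)
s = (3*7^2 + 1) / (2*8) mod 13 = 6
x3 = s^2 - 2 x1 mod 13 = 6^2 - 2*7 = 9
y3 = s (x1 - x3) - y1 mod 13 = 6 * (7 - 9) - 8 = 6

2P = (9, 6)


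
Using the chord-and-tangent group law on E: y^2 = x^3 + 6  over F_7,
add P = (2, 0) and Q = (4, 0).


P != Q, so use the chord formula.
s = (y2 - y1) / (x2 - x1) = (0) / (2) mod 7 = 0
x3 = s^2 - x1 - x2 mod 7 = 0^2 - 2 - 4 = 1
y3 = s (x1 - x3) - y1 mod 7 = 0 * (2 - 1) - 0 = 0

P + Q = (1, 0)


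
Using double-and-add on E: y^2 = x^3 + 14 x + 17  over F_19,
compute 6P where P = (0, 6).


k = 6 = 110_2 (binary, LSB first: 011)
Double-and-add from P = (0, 6):
  bit 0 = 0: acc unchanged = O
  bit 1 = 1: acc = O + (4, 2) = (4, 2)
  bit 2 = 1: acc = (4, 2) + (9, 6) = (15, 12)

6P = (15, 12)


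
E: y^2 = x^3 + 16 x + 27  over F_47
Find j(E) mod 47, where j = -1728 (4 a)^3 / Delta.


Delta = -16(4 a^3 + 27 b^2) mod 47 = 41
-1728 * (4 a)^3 = -1728 * (4*16)^3 mod 47 = 40
j = 40 * 41^(-1) mod 47 = 9

j = 9 (mod 47)


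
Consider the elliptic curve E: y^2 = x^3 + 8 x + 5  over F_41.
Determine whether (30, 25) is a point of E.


Check whether y^2 = x^3 + 8 x + 5 (mod 41) for (x, y) = (30, 25).
LHS: y^2 = 25^2 mod 41 = 10
RHS: x^3 + 8 x + 5 = 30^3 + 8*30 + 5 mod 41 = 21
LHS != RHS

No, not on the curve


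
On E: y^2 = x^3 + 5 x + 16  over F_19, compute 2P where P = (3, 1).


Doubling: s = (3 x1^2 + a) / (2 y1)
s = (3*3^2 + 5) / (2*1) mod 19 = 16
x3 = s^2 - 2 x1 mod 19 = 16^2 - 2*3 = 3
y3 = s (x1 - x3) - y1 mod 19 = 16 * (3 - 3) - 1 = 18

2P = (3, 18)


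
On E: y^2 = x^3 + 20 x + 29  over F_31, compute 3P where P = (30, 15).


k = 3 = 11_2 (binary, LSB first: 11)
Double-and-add from P = (30, 15):
  bit 0 = 1: acc = O + (30, 15) = (30, 15)
  bit 1 = 1: acc = (30, 15) + (4, 7) = (7, 4)

3P = (7, 4)


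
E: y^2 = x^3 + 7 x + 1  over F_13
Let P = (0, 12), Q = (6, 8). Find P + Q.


P != Q, so use the chord formula.
s = (y2 - y1) / (x2 - x1) = (9) / (6) mod 13 = 8
x3 = s^2 - x1 - x2 mod 13 = 8^2 - 0 - 6 = 6
y3 = s (x1 - x3) - y1 mod 13 = 8 * (0 - 6) - 12 = 5

P + Q = (6, 5)


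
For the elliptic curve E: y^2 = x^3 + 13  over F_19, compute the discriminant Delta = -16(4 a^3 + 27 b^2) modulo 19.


4 a^3 + 27 b^2 = 4*0^3 + 27*13^2 = 0 + 4563 = 4563
Delta = -16 * (4563) = -73008
Delta mod 19 = 9

Delta = 9 (mod 19)


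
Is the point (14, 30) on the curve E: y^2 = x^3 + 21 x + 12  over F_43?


Check whether y^2 = x^3 + 21 x + 12 (mod 43) for (x, y) = (14, 30).
LHS: y^2 = 30^2 mod 43 = 40
RHS: x^3 + 21 x + 12 = 14^3 + 21*14 + 12 mod 43 = 40
LHS = RHS

Yes, on the curve


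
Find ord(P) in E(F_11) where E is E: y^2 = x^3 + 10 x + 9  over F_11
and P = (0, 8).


Compute successive multiples of P until we hit O:
  1P = (0, 8)
  2P = (4, 6)
  3P = (10, 8)
  4P = (1, 3)
  5P = (2, 2)
  6P = (7, 2)
  7P = (9, 6)
  8P = (3, 0)
  ... (continuing to 16P)
  16P = O

ord(P) = 16


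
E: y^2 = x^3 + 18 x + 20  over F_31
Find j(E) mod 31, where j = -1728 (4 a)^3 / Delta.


Delta = -16(4 a^3 + 27 b^2) mod 31 = 17
-1728 * (4 a)^3 = -1728 * (4*18)^3 mod 31 = 2
j = 2 * 17^(-1) mod 31 = 22

j = 22 (mod 31)


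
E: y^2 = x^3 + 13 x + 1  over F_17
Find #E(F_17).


For each x in F_17, count y with y^2 = x^3 + 13 x + 1 mod 17:
  x = 0: RHS = 1, y in [1, 16]  -> 2 point(s)
  x = 1: RHS = 15, y in [7, 10]  -> 2 point(s)
  x = 2: RHS = 1, y in [1, 16]  -> 2 point(s)
  x = 3: RHS = 16, y in [4, 13]  -> 2 point(s)
  x = 4: RHS = 15, y in [7, 10]  -> 2 point(s)
  x = 5: RHS = 4, y in [2, 15]  -> 2 point(s)
  x = 10: RHS = 9, y in [3, 14]  -> 2 point(s)
  x = 11: RHS = 13, y in [8, 9]  -> 2 point(s)
  x = 12: RHS = 15, y in [7, 10]  -> 2 point(s)
  x = 13: RHS = 4, y in [2, 15]  -> 2 point(s)
  x = 15: RHS = 1, y in [1, 16]  -> 2 point(s)
  x = 16: RHS = 4, y in [2, 15]  -> 2 point(s)
Affine points: 24. Add the point at infinity: total = 25.

#E(F_17) = 25


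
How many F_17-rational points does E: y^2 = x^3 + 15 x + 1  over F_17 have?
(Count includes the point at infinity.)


For each x in F_17, count y with y^2 = x^3 + 15 x + 1 mod 17:
  x = 0: RHS = 1, y in [1, 16]  -> 2 point(s)
  x = 1: RHS = 0, y in [0]  -> 1 point(s)
  x = 6: RHS = 1, y in [1, 16]  -> 2 point(s)
  x = 8: RHS = 4, y in [2, 15]  -> 2 point(s)
  x = 9: RHS = 15, y in [7, 10]  -> 2 point(s)
  x = 11: RHS = 1, y in [1, 16]  -> 2 point(s)
  x = 13: RHS = 13, y in [8, 9]  -> 2 point(s)
  x = 16: RHS = 2, y in [6, 11]  -> 2 point(s)
Affine points: 15. Add the point at infinity: total = 16.

#E(F_17) = 16


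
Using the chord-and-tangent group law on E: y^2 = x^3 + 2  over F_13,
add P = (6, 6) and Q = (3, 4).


P != Q, so use the chord formula.
s = (y2 - y1) / (x2 - x1) = (11) / (10) mod 13 = 5
x3 = s^2 - x1 - x2 mod 13 = 5^2 - 6 - 3 = 3
y3 = s (x1 - x3) - y1 mod 13 = 5 * (6 - 3) - 6 = 9

P + Q = (3, 9)


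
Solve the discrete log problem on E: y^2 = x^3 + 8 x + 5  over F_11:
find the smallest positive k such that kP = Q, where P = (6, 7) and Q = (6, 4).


Enumerate multiples of P until we hit Q = (6, 4):
  1P = (6, 7)
  2P = (3, 10)
  3P = (3, 1)
  4P = (6, 4)
Match found at i = 4.

k = 4


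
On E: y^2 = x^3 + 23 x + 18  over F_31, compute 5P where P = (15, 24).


k = 5 = 101_2 (binary, LSB first: 101)
Double-and-add from P = (15, 24):
  bit 0 = 1: acc = O + (15, 24) = (15, 24)
  bit 1 = 0: acc unchanged = (15, 24)
  bit 2 = 1: acc = (15, 24) + (16, 24) = (0, 7)

5P = (0, 7)


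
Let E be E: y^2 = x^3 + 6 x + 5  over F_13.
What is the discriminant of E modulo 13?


4 a^3 + 27 b^2 = 4*6^3 + 27*5^2 = 864 + 675 = 1539
Delta = -16 * (1539) = -24624
Delta mod 13 = 11

Delta = 11 (mod 13)


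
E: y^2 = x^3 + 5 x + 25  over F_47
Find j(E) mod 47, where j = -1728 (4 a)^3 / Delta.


Delta = -16(4 a^3 + 27 b^2) mod 47 = 5
-1728 * (4 a)^3 = -1728 * (4*5)^3 mod 47 = 16
j = 16 * 5^(-1) mod 47 = 22

j = 22 (mod 47)


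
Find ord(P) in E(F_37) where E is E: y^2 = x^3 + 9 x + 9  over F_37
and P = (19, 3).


Compute successive multiples of P until we hit O:
  1P = (19, 3)
  2P = (8, 1)
  3P = (3, 10)
  4P = (11, 12)
  5P = (10, 10)
  6P = (15, 35)
  7P = (30, 11)
  8P = (24, 27)
  ... (continuing to 29P)
  29P = O

ord(P) = 29


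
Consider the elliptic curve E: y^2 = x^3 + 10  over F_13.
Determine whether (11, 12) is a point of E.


Check whether y^2 = x^3 + 0 x + 10 (mod 13) for (x, y) = (11, 12).
LHS: y^2 = 12^2 mod 13 = 1
RHS: x^3 + 0 x + 10 = 11^3 + 0*11 + 10 mod 13 = 2
LHS != RHS

No, not on the curve


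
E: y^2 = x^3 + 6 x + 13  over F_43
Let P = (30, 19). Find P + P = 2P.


Doubling: s = (3 x1^2 + a) / (2 y1)
s = (3*30^2 + 6) / (2*19) mod 43 = 35
x3 = s^2 - 2 x1 mod 43 = 35^2 - 2*30 = 4
y3 = s (x1 - x3) - y1 mod 43 = 35 * (30 - 4) - 19 = 31

2P = (4, 31)


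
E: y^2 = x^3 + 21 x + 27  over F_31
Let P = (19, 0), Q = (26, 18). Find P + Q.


P != Q, so use the chord formula.
s = (y2 - y1) / (x2 - x1) = (18) / (7) mod 31 = 7
x3 = s^2 - x1 - x2 mod 31 = 7^2 - 19 - 26 = 4
y3 = s (x1 - x3) - y1 mod 31 = 7 * (19 - 4) - 0 = 12

P + Q = (4, 12)


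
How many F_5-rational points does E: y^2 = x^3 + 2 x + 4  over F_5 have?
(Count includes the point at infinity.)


For each x in F_5, count y with y^2 = x^3 + 2 x + 4 mod 5:
  x = 0: RHS = 4, y in [2, 3]  -> 2 point(s)
  x = 2: RHS = 1, y in [1, 4]  -> 2 point(s)
  x = 4: RHS = 1, y in [1, 4]  -> 2 point(s)
Affine points: 6. Add the point at infinity: total = 7.

#E(F_5) = 7


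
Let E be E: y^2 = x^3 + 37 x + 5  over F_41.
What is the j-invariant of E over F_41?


Delta = -16(4 a^3 + 27 b^2) mod 41 = 20
-1728 * (4 a)^3 = -1728 * (4*37)^3 mod 41 = 17
j = 17 * 20^(-1) mod 41 = 7

j = 7 (mod 41)


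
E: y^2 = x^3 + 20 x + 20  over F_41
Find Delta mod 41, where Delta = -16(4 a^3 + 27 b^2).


4 a^3 + 27 b^2 = 4*20^3 + 27*20^2 = 32000 + 10800 = 42800
Delta = -16 * (42800) = -684800
Delta mod 41 = 23

Delta = 23 (mod 41)


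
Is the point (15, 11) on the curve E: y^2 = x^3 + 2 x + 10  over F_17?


Check whether y^2 = x^3 + 2 x + 10 (mod 17) for (x, y) = (15, 11).
LHS: y^2 = 11^2 mod 17 = 2
RHS: x^3 + 2 x + 10 = 15^3 + 2*15 + 10 mod 17 = 15
LHS != RHS

No, not on the curve


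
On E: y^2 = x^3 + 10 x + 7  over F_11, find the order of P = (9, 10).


Compute successive multiples of P until we hit O:
  1P = (9, 10)
  2P = (4, 1)
  3P = (3, 3)
  4P = (8, 4)
  5P = (8, 7)
  6P = (3, 8)
  7P = (4, 10)
  8P = (9, 1)
  ... (continuing to 9P)
  9P = O

ord(P) = 9


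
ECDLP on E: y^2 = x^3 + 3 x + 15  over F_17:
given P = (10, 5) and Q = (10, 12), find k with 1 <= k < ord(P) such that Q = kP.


Enumerate multiples of P until we hit Q = (10, 12):
  1P = (10, 5)
  2P = (1, 11)
  3P = (14, 9)
  4P = (11, 11)
  5P = (15, 16)
  6P = (5, 6)
  7P = (0, 10)
  8P = (3, 0)
  9P = (0, 7)
  10P = (5, 11)
  11P = (15, 1)
  12P = (11, 6)
  13P = (14, 8)
  14P = (1, 6)
  15P = (10, 12)
Match found at i = 15.

k = 15


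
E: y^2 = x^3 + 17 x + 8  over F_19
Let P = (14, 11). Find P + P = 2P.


Doubling: s = (3 x1^2 + a) / (2 y1)
s = (3*14^2 + 17) / (2*11) mod 19 = 18
x3 = s^2 - 2 x1 mod 19 = 18^2 - 2*14 = 11
y3 = s (x1 - x3) - y1 mod 19 = 18 * (14 - 11) - 11 = 5

2P = (11, 5)


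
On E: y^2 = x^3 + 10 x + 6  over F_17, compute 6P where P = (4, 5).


k = 6 = 110_2 (binary, LSB first: 011)
Double-and-add from P = (4, 5):
  bit 0 = 0: acc unchanged = O
  bit 1 = 1: acc = O + (10, 1) = (10, 1)
  bit 2 = 1: acc = (10, 1) + (1, 0) = (10, 16)

6P = (10, 16)


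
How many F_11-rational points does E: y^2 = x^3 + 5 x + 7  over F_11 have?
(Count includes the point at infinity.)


For each x in F_11, count y with y^2 = x^3 + 5 x + 7 mod 11:
  x = 2: RHS = 3, y in [5, 6]  -> 2 point(s)
  x = 3: RHS = 5, y in [4, 7]  -> 2 point(s)
  x = 4: RHS = 3, y in [5, 6]  -> 2 point(s)
  x = 5: RHS = 3, y in [5, 6]  -> 2 point(s)
  x = 6: RHS = 0, y in [0]  -> 1 point(s)
  x = 7: RHS = 0, y in [0]  -> 1 point(s)
  x = 8: RHS = 9, y in [3, 8]  -> 2 point(s)
  x = 9: RHS = 0, y in [0]  -> 1 point(s)
  x = 10: RHS = 1, y in [1, 10]  -> 2 point(s)
Affine points: 15. Add the point at infinity: total = 16.

#E(F_11) = 16


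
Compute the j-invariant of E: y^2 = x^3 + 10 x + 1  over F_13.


Delta = -16(4 a^3 + 27 b^2) mod 13 = 9
-1728 * (4 a)^3 = -1728 * (4*10)^3 mod 13 = 1
j = 1 * 9^(-1) mod 13 = 3

j = 3 (mod 13)


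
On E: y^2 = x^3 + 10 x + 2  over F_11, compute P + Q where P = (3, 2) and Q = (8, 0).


P != Q, so use the chord formula.
s = (y2 - y1) / (x2 - x1) = (9) / (5) mod 11 = 4
x3 = s^2 - x1 - x2 mod 11 = 4^2 - 3 - 8 = 5
y3 = s (x1 - x3) - y1 mod 11 = 4 * (3 - 5) - 2 = 1

P + Q = (5, 1)


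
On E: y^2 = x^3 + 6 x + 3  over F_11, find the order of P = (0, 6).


Compute successive multiples of P until we hit O:
  1P = (0, 6)
  2P = (3, 9)
  3P = (9, 7)
  4P = (5, 2)
  5P = (4, 6)
  6P = (7, 5)
  7P = (2, 10)
  8P = (2, 1)
  ... (continuing to 15P)
  15P = O

ord(P) = 15


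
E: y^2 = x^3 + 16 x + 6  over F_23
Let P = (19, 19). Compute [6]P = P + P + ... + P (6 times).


k = 6 = 110_2 (binary, LSB first: 011)
Double-and-add from P = (19, 19):
  bit 0 = 0: acc unchanged = O
  bit 1 = 1: acc = O + (3, 14) = (3, 14)
  bit 2 = 1: acc = (3, 14) + (10, 4) = (5, 2)

6P = (5, 2)


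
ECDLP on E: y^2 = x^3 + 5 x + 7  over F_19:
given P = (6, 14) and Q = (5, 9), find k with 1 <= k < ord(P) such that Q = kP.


Enumerate multiples of P until we hit Q = (5, 9):
  1P = (6, 14)
  2P = (11, 14)
  3P = (2, 5)
  4P = (3, 7)
  5P = (7, 9)
  6P = (12, 16)
  7P = (18, 1)
  8P = (0, 8)
  9P = (14, 16)
  10P = (5, 10)
  11P = (5, 9)
Match found at i = 11.

k = 11


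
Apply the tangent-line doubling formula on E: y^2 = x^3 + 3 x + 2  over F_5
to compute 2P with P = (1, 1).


Doubling: s = (3 x1^2 + a) / (2 y1)
s = (3*1^2 + 3) / (2*1) mod 5 = 3
x3 = s^2 - 2 x1 mod 5 = 3^2 - 2*1 = 2
y3 = s (x1 - x3) - y1 mod 5 = 3 * (1 - 2) - 1 = 1

2P = (2, 1)


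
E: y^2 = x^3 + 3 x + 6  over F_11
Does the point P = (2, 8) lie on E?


Check whether y^2 = x^3 + 3 x + 6 (mod 11) for (x, y) = (2, 8).
LHS: y^2 = 8^2 mod 11 = 9
RHS: x^3 + 3 x + 6 = 2^3 + 3*2 + 6 mod 11 = 9
LHS = RHS

Yes, on the curve


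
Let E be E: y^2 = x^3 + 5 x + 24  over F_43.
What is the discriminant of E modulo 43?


4 a^3 + 27 b^2 = 4*5^3 + 27*24^2 = 500 + 15552 = 16052
Delta = -16 * (16052) = -256832
Delta mod 43 = 7

Delta = 7 (mod 43)


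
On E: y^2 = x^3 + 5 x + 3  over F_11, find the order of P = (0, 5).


Compute successive multiples of P until we hit O:
  1P = (0, 5)
  2P = (3, 10)
  3P = (1, 8)
  4P = (8, 4)
  5P = (8, 7)
  6P = (1, 3)
  7P = (3, 1)
  8P = (0, 6)
  ... (continuing to 9P)
  9P = O

ord(P) = 9


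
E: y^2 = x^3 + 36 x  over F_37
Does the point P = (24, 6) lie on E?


Check whether y^2 = x^3 + 36 x + 0 (mod 37) for (x, y) = (24, 6).
LHS: y^2 = 6^2 mod 37 = 36
RHS: x^3 + 36 x + 0 = 24^3 + 36*24 + 0 mod 37 = 36
LHS = RHS

Yes, on the curve


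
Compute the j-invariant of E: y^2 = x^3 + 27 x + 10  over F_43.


Delta = -16(4 a^3 + 27 b^2) mod 43 = 31
-1728 * (4 a)^3 = -1728 * (4*27)^3 mod 43 = 42
j = 42 * 31^(-1) mod 43 = 18

j = 18 (mod 43)


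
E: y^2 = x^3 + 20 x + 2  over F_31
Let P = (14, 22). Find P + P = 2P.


Doubling: s = (3 x1^2 + a) / (2 y1)
s = (3*14^2 + 20) / (2*22) mod 31 = 11
x3 = s^2 - 2 x1 mod 31 = 11^2 - 2*14 = 0
y3 = s (x1 - x3) - y1 mod 31 = 11 * (14 - 0) - 22 = 8

2P = (0, 8)


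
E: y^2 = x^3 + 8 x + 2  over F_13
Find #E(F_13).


For each x in F_13, count y with y^2 = x^3 + 8 x + 2 mod 13:
  x = 2: RHS = 0, y in [0]  -> 1 point(s)
  x = 3: RHS = 1, y in [1, 12]  -> 2 point(s)
  x = 9: RHS = 10, y in [6, 7]  -> 2 point(s)
  x = 10: RHS = 3, y in [4, 9]  -> 2 point(s)
  x = 11: RHS = 4, y in [2, 11]  -> 2 point(s)
Affine points: 9. Add the point at infinity: total = 10.

#E(F_13) = 10


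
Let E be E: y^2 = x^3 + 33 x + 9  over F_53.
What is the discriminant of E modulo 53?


4 a^3 + 27 b^2 = 4*33^3 + 27*9^2 = 143748 + 2187 = 145935
Delta = -16 * (145935) = -2334960
Delta mod 53 = 8

Delta = 8 (mod 53)


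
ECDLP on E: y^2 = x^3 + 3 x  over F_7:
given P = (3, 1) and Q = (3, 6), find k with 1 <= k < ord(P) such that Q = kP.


Enumerate multiples of P until we hit Q = (3, 6):
  1P = (3, 1)
  2P = (2, 0)
  3P = (3, 6)
Match found at i = 3.

k = 3


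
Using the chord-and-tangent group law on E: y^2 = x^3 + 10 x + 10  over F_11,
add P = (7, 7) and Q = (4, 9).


P != Q, so use the chord formula.
s = (y2 - y1) / (x2 - x1) = (2) / (8) mod 11 = 3
x3 = s^2 - x1 - x2 mod 11 = 3^2 - 7 - 4 = 9
y3 = s (x1 - x3) - y1 mod 11 = 3 * (7 - 9) - 7 = 9

P + Q = (9, 9)


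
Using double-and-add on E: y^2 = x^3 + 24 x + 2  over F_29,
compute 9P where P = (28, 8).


k = 9 = 1001_2 (binary, LSB first: 1001)
Double-and-add from P = (28, 8):
  bit 0 = 1: acc = O + (28, 8) = (28, 8)
  bit 1 = 0: acc unchanged = (28, 8)
  bit 2 = 0: acc unchanged = (28, 8)
  bit 3 = 1: acc = (28, 8) + (27, 27) = (16, 25)

9P = (16, 25)


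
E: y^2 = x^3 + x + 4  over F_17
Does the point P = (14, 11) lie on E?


Check whether y^2 = x^3 + 1 x + 4 (mod 17) for (x, y) = (14, 11).
LHS: y^2 = 11^2 mod 17 = 2
RHS: x^3 + 1 x + 4 = 14^3 + 1*14 + 4 mod 17 = 8
LHS != RHS

No, not on the curve


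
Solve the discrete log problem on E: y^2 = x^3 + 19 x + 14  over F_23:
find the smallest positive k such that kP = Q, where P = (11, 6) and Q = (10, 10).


Enumerate multiples of P until we hit Q = (10, 10):
  1P = (11, 6)
  2P = (3, 11)
  3P = (4, 4)
  4P = (17, 12)
  5P = (19, 9)
  6P = (5, 2)
  7P = (10, 10)
Match found at i = 7.

k = 7


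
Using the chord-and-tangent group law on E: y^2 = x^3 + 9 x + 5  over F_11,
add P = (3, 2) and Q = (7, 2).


P != Q, so use the chord formula.
s = (y2 - y1) / (x2 - x1) = (0) / (4) mod 11 = 0
x3 = s^2 - x1 - x2 mod 11 = 0^2 - 3 - 7 = 1
y3 = s (x1 - x3) - y1 mod 11 = 0 * (3 - 1) - 2 = 9

P + Q = (1, 9)


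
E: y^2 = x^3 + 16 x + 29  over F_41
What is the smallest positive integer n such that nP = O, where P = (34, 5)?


Compute successive multiples of P until we hit O:
  1P = (34, 5)
  2P = (30, 11)
  3P = (10, 0)
  4P = (30, 30)
  5P = (34, 36)
  6P = O

ord(P) = 6


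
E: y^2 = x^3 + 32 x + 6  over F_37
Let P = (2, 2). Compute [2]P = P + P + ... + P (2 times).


k = 2 = 10_2 (binary, LSB first: 01)
Double-and-add from P = (2, 2):
  bit 0 = 0: acc unchanged = O
  bit 1 = 1: acc = O + (6, 28) = (6, 28)

2P = (6, 28)


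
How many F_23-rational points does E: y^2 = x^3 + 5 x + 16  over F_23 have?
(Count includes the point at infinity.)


For each x in F_23, count y with y^2 = x^3 + 5 x + 16 mod 23:
  x = 0: RHS = 16, y in [4, 19]  -> 2 point(s)
  x = 3: RHS = 12, y in [9, 14]  -> 2 point(s)
  x = 4: RHS = 8, y in [10, 13]  -> 2 point(s)
  x = 6: RHS = 9, y in [3, 20]  -> 2 point(s)
  x = 7: RHS = 3, y in [7, 16]  -> 2 point(s)
  x = 8: RHS = 16, y in [4, 19]  -> 2 point(s)
  x = 9: RHS = 8, y in [10, 13]  -> 2 point(s)
  x = 10: RHS = 8, y in [10, 13]  -> 2 point(s)
  x = 13: RHS = 1, y in [1, 22]  -> 2 point(s)
  x = 14: RHS = 1, y in [1, 22]  -> 2 point(s)
  x = 15: RHS = 16, y in [4, 19]  -> 2 point(s)
  x = 16: RHS = 6, y in [11, 12]  -> 2 point(s)
  x = 17: RHS = 0, y in [0]  -> 1 point(s)
  x = 18: RHS = 4, y in [2, 21]  -> 2 point(s)
  x = 19: RHS = 1, y in [1, 22]  -> 2 point(s)
Affine points: 29. Add the point at infinity: total = 30.

#E(F_23) = 30


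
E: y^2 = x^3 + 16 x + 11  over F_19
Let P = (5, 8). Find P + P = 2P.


Doubling: s = (3 x1^2 + a) / (2 y1)
s = (3*5^2 + 16) / (2*8) mod 19 = 14
x3 = s^2 - 2 x1 mod 19 = 14^2 - 2*5 = 15
y3 = s (x1 - x3) - y1 mod 19 = 14 * (5 - 15) - 8 = 4

2P = (15, 4)


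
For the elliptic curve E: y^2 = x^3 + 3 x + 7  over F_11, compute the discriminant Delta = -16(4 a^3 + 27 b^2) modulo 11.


4 a^3 + 27 b^2 = 4*3^3 + 27*7^2 = 108 + 1323 = 1431
Delta = -16 * (1431) = -22896
Delta mod 11 = 6

Delta = 6 (mod 11)


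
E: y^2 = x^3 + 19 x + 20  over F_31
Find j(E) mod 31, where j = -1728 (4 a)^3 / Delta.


Delta = -16(4 a^3 + 27 b^2) mod 31 = 9
-1728 * (4 a)^3 = -1728 * (4*19)^3 mod 31 = 4
j = 4 * 9^(-1) mod 31 = 28

j = 28 (mod 31)


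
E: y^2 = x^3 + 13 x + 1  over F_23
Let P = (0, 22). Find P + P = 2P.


Doubling: s = (3 x1^2 + a) / (2 y1)
s = (3*0^2 + 13) / (2*22) mod 23 = 5
x3 = s^2 - 2 x1 mod 23 = 5^2 - 2*0 = 2
y3 = s (x1 - x3) - y1 mod 23 = 5 * (0 - 2) - 22 = 14

2P = (2, 14)


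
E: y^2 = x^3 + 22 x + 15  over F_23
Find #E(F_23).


For each x in F_23, count y with y^2 = x^3 + 22 x + 15 mod 23:
  x = 3: RHS = 16, y in [4, 19]  -> 2 point(s)
  x = 4: RHS = 6, y in [11, 12]  -> 2 point(s)
  x = 6: RHS = 18, y in [8, 15]  -> 2 point(s)
  x = 7: RHS = 6, y in [11, 12]  -> 2 point(s)
  x = 8: RHS = 13, y in [6, 17]  -> 2 point(s)
  x = 10: RHS = 16, y in [4, 19]  -> 2 point(s)
  x = 11: RHS = 1, y in [1, 22]  -> 2 point(s)
  x = 12: RHS = 6, y in [11, 12]  -> 2 point(s)
  x = 14: RHS = 8, y in [10, 13]  -> 2 point(s)
  x = 16: RHS = 1, y in [1, 22]  -> 2 point(s)
  x = 17: RHS = 12, y in [9, 14]  -> 2 point(s)
  x = 19: RHS = 1, y in [1, 22]  -> 2 point(s)
  x = 21: RHS = 9, y in [3, 20]  -> 2 point(s)
Affine points: 26. Add the point at infinity: total = 27.

#E(F_23) = 27


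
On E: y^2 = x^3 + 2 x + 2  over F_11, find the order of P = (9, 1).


Compute successive multiples of P until we hit O:
  1P = (9, 1)
  2P = (9, 10)
  3P = O

ord(P) = 3


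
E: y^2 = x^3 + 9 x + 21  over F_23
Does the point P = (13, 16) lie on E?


Check whether y^2 = x^3 + 9 x + 21 (mod 23) for (x, y) = (13, 16).
LHS: y^2 = 16^2 mod 23 = 3
RHS: x^3 + 9 x + 21 = 13^3 + 9*13 + 21 mod 23 = 12
LHS != RHS

No, not on the curve


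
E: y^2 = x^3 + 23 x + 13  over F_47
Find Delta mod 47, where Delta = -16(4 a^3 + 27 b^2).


4 a^3 + 27 b^2 = 4*23^3 + 27*13^2 = 48668 + 4563 = 53231
Delta = -16 * (53231) = -851696
Delta mod 47 = 38

Delta = 38 (mod 47)


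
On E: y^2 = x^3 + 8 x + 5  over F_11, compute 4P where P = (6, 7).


k = 4 = 100_2 (binary, LSB first: 001)
Double-and-add from P = (6, 7):
  bit 0 = 0: acc unchanged = O
  bit 1 = 0: acc unchanged = O
  bit 2 = 1: acc = O + (6, 4) = (6, 4)

4P = (6, 4)


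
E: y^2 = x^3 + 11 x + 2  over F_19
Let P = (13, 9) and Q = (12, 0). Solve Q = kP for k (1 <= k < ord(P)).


Enumerate multiples of P until we hit Q = (12, 0):
  1P = (13, 9)
  2P = (18, 16)
  3P = (12, 0)
Match found at i = 3.

k = 3


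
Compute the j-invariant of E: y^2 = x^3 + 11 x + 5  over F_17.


Delta = -16(4 a^3 + 27 b^2) mod 17 = 15
-1728 * (4 a)^3 = -1728 * (4*11)^3 mod 17 = 16
j = 16 * 15^(-1) mod 17 = 9

j = 9 (mod 17)


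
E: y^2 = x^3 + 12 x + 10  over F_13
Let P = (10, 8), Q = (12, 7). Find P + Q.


P != Q, so use the chord formula.
s = (y2 - y1) / (x2 - x1) = (12) / (2) mod 13 = 6
x3 = s^2 - x1 - x2 mod 13 = 6^2 - 10 - 12 = 1
y3 = s (x1 - x3) - y1 mod 13 = 6 * (10 - 1) - 8 = 7

P + Q = (1, 7)


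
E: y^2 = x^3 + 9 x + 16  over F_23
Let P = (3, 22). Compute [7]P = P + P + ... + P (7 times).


k = 7 = 111_2 (binary, LSB first: 111)
Double-and-add from P = (3, 22):
  bit 0 = 1: acc = O + (3, 22) = (3, 22)
  bit 1 = 1: acc = (3, 22) + (19, 13) = (5, 5)
  bit 2 = 1: acc = (5, 5) + (1, 7) = (0, 4)

7P = (0, 4)


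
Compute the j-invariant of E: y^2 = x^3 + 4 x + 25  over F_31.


Delta = -16(4 a^3 + 27 b^2) mod 31 = 6
-1728 * (4 a)^3 = -1728 * (4*4)^3 mod 31 = 1
j = 1 * 6^(-1) mod 31 = 26

j = 26 (mod 31)


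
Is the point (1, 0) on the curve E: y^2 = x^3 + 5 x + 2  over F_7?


Check whether y^2 = x^3 + 5 x + 2 (mod 7) for (x, y) = (1, 0).
LHS: y^2 = 0^2 mod 7 = 0
RHS: x^3 + 5 x + 2 = 1^3 + 5*1 + 2 mod 7 = 1
LHS != RHS

No, not on the curve


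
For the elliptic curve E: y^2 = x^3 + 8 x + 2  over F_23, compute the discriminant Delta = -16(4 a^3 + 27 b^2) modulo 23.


4 a^3 + 27 b^2 = 4*8^3 + 27*2^2 = 2048 + 108 = 2156
Delta = -16 * (2156) = -34496
Delta mod 23 = 4

Delta = 4 (mod 23)


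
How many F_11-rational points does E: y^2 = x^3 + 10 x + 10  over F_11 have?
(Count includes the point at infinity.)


For each x in F_11, count y with y^2 = x^3 + 10 x + 10 mod 11:
  x = 2: RHS = 5, y in [4, 7]  -> 2 point(s)
  x = 3: RHS = 1, y in [1, 10]  -> 2 point(s)
  x = 4: RHS = 4, y in [2, 9]  -> 2 point(s)
  x = 5: RHS = 9, y in [3, 8]  -> 2 point(s)
  x = 6: RHS = 0, y in [0]  -> 1 point(s)
  x = 7: RHS = 5, y in [4, 7]  -> 2 point(s)
  x = 9: RHS = 4, y in [2, 9]  -> 2 point(s)
Affine points: 13. Add the point at infinity: total = 14.

#E(F_11) = 14


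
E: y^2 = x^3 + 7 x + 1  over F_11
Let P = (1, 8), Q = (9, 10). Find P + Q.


P != Q, so use the chord formula.
s = (y2 - y1) / (x2 - x1) = (2) / (8) mod 11 = 3
x3 = s^2 - x1 - x2 mod 11 = 3^2 - 1 - 9 = 10
y3 = s (x1 - x3) - y1 mod 11 = 3 * (1 - 10) - 8 = 9

P + Q = (10, 9)


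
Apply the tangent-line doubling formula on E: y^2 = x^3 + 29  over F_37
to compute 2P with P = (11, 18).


Doubling: s = (3 x1^2 + a) / (2 y1)
s = (3*11^2 + 0) / (2*18) mod 37 = 7
x3 = s^2 - 2 x1 mod 37 = 7^2 - 2*11 = 27
y3 = s (x1 - x3) - y1 mod 37 = 7 * (11 - 27) - 18 = 18

2P = (27, 18)


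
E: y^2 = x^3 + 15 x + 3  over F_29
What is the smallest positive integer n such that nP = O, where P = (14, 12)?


Compute successive multiples of P until we hit O:
  1P = (14, 12)
  2P = (21, 26)
  3P = (27, 20)
  4P = (10, 15)
  5P = (11, 22)
  6P = (28, 25)
  7P = (25, 13)
  8P = (25, 16)
  ... (continuing to 15P)
  15P = O

ord(P) = 15


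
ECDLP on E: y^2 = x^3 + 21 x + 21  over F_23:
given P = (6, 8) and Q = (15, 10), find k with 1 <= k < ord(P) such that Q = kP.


Enumerate multiples of P until we hit Q = (15, 10):
  1P = (6, 8)
  2P = (15, 10)
Match found at i = 2.

k = 2


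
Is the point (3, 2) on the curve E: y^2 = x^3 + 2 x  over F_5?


Check whether y^2 = x^3 + 2 x + 0 (mod 5) for (x, y) = (3, 2).
LHS: y^2 = 2^2 mod 5 = 4
RHS: x^3 + 2 x + 0 = 3^3 + 2*3 + 0 mod 5 = 3
LHS != RHS

No, not on the curve


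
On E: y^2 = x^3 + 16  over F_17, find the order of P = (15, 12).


Compute successive multiples of P until we hit O:
  1P = (15, 12)
  2P = (0, 4)
  3P = (1, 0)
  4P = (0, 13)
  5P = (15, 5)
  6P = O

ord(P) = 6


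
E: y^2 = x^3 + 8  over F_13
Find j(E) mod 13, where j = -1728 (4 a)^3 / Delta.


Delta = -16(4 a^3 + 27 b^2) mod 13 = 3
-1728 * (4 a)^3 = -1728 * (4*0)^3 mod 13 = 0
j = 0 * 3^(-1) mod 13 = 0

j = 0 (mod 13)


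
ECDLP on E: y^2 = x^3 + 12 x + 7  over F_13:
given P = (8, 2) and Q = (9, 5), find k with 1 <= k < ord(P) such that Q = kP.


Enumerate multiples of P until we hit Q = (9, 5):
  1P = (8, 2)
  2P = (11, 1)
  3P = (10, 3)
  4P = (5, 6)
  5P = (9, 8)
  6P = (6, 10)
  7P = (2, 0)
  8P = (6, 3)
  9P = (9, 5)
Match found at i = 9.

k = 9


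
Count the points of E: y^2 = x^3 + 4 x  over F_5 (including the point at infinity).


For each x in F_5, count y with y^2 = x^3 + 4 x + 0 mod 5:
  x = 0: RHS = 0, y in [0]  -> 1 point(s)
  x = 1: RHS = 0, y in [0]  -> 1 point(s)
  x = 2: RHS = 1, y in [1, 4]  -> 2 point(s)
  x = 3: RHS = 4, y in [2, 3]  -> 2 point(s)
  x = 4: RHS = 0, y in [0]  -> 1 point(s)
Affine points: 7. Add the point at infinity: total = 8.

#E(F_5) = 8


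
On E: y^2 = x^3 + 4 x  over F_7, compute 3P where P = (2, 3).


k = 3 = 11_2 (binary, LSB first: 11)
Double-and-add from P = (2, 3):
  bit 0 = 1: acc = O + (2, 3) = (2, 3)
  bit 1 = 1: acc = (2, 3) + (0, 0) = (2, 4)

3P = (2, 4)


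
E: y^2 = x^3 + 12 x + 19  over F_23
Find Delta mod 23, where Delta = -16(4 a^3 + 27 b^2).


4 a^3 + 27 b^2 = 4*12^3 + 27*19^2 = 6912 + 9747 = 16659
Delta = -16 * (16659) = -266544
Delta mod 23 = 3

Delta = 3 (mod 23)


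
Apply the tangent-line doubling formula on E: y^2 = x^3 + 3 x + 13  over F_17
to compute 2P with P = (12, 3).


Doubling: s = (3 x1^2 + a) / (2 y1)
s = (3*12^2 + 3) / (2*3) mod 17 = 13
x3 = s^2 - 2 x1 mod 17 = 13^2 - 2*12 = 9
y3 = s (x1 - x3) - y1 mod 17 = 13 * (12 - 9) - 3 = 2

2P = (9, 2)


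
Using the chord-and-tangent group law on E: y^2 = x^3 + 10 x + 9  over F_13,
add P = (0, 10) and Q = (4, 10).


P != Q, so use the chord formula.
s = (y2 - y1) / (x2 - x1) = (0) / (4) mod 13 = 0
x3 = s^2 - x1 - x2 mod 13 = 0^2 - 0 - 4 = 9
y3 = s (x1 - x3) - y1 mod 13 = 0 * (0 - 9) - 10 = 3

P + Q = (9, 3)


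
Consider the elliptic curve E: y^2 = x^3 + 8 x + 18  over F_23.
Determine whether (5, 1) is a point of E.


Check whether y^2 = x^3 + 8 x + 18 (mod 23) for (x, y) = (5, 1).
LHS: y^2 = 1^2 mod 23 = 1
RHS: x^3 + 8 x + 18 = 5^3 + 8*5 + 18 mod 23 = 22
LHS != RHS

No, not on the curve


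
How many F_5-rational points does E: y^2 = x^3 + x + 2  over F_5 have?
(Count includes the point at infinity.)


For each x in F_5, count y with y^2 = x^3 + 1 x + 2 mod 5:
  x = 1: RHS = 4, y in [2, 3]  -> 2 point(s)
  x = 4: RHS = 0, y in [0]  -> 1 point(s)
Affine points: 3. Add the point at infinity: total = 4.

#E(F_5) = 4


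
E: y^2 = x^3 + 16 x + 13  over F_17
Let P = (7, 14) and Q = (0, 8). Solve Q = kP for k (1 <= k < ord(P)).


Enumerate multiples of P until we hit Q = (0, 8):
  1P = (7, 14)
  2P = (2, 6)
  3P = (16, 9)
  4P = (9, 6)
  5P = (0, 9)
  6P = (6, 11)
  7P = (13, 2)
  8P = (1, 8)
  9P = (10, 0)
  10P = (1, 9)
  11P = (13, 15)
  12P = (6, 6)
  13P = (0, 8)
Match found at i = 13.

k = 13


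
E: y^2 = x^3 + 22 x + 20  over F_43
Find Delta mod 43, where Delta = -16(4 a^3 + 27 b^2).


4 a^3 + 27 b^2 = 4*22^3 + 27*20^2 = 42592 + 10800 = 53392
Delta = -16 * (53392) = -854272
Delta mod 43 = 9

Delta = 9 (mod 43)


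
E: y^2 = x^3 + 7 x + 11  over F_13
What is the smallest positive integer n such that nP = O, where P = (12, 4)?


Compute successive multiples of P until we hit O:
  1P = (12, 4)
  2P = (6, 10)
  3P = (9, 6)
  4P = (4, 8)
  5P = (7, 0)
  6P = (4, 5)
  7P = (9, 7)
  8P = (6, 3)
  ... (continuing to 10P)
  10P = O

ord(P) = 10


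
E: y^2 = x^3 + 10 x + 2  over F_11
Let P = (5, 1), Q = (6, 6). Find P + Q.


P != Q, so use the chord formula.
s = (y2 - y1) / (x2 - x1) = (5) / (1) mod 11 = 5
x3 = s^2 - x1 - x2 mod 11 = 5^2 - 5 - 6 = 3
y3 = s (x1 - x3) - y1 mod 11 = 5 * (5 - 3) - 1 = 9

P + Q = (3, 9)


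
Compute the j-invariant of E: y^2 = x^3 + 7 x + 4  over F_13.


Delta = -16(4 a^3 + 27 b^2) mod 13 = 9
-1728 * (4 a)^3 = -1728 * (4*7)^3 mod 13 = 8
j = 8 * 9^(-1) mod 13 = 11

j = 11 (mod 13)


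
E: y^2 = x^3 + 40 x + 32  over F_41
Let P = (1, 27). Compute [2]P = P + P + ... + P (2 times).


k = 2 = 10_2 (binary, LSB first: 01)
Double-and-add from P = (1, 27):
  bit 0 = 0: acc unchanged = O
  bit 1 = 1: acc = O + (7, 32) = (7, 32)

2P = (7, 32)


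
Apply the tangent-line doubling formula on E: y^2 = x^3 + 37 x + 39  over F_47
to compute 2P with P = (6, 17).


Doubling: s = (3 x1^2 + a) / (2 y1)
s = (3*6^2 + 37) / (2*17) mod 47 = 25
x3 = s^2 - 2 x1 mod 47 = 25^2 - 2*6 = 2
y3 = s (x1 - x3) - y1 mod 47 = 25 * (6 - 2) - 17 = 36

2P = (2, 36)


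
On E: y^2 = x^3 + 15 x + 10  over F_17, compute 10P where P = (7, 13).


k = 10 = 1010_2 (binary, LSB first: 0101)
Double-and-add from P = (7, 13):
  bit 0 = 0: acc unchanged = O
  bit 1 = 1: acc = O + (4, 7) = (4, 7)
  bit 2 = 0: acc unchanged = (4, 7)
  bit 3 = 1: acc = (4, 7) + (10, 2) = (7, 4)

10P = (7, 4)


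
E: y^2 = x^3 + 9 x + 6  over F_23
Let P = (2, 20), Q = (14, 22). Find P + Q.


P != Q, so use the chord formula.
s = (y2 - y1) / (x2 - x1) = (2) / (12) mod 23 = 4
x3 = s^2 - x1 - x2 mod 23 = 4^2 - 2 - 14 = 0
y3 = s (x1 - x3) - y1 mod 23 = 4 * (2 - 0) - 20 = 11

P + Q = (0, 11)


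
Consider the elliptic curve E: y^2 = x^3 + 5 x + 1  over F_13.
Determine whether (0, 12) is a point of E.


Check whether y^2 = x^3 + 5 x + 1 (mod 13) for (x, y) = (0, 12).
LHS: y^2 = 12^2 mod 13 = 1
RHS: x^3 + 5 x + 1 = 0^3 + 5*0 + 1 mod 13 = 1
LHS = RHS

Yes, on the curve


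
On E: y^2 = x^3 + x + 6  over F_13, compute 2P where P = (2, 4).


Doubling: s = (3 x1^2 + a) / (2 y1)
s = (3*2^2 + 1) / (2*4) mod 13 = 0
x3 = s^2 - 2 x1 mod 13 = 0^2 - 2*2 = 9
y3 = s (x1 - x3) - y1 mod 13 = 0 * (2 - 9) - 4 = 9

2P = (9, 9)


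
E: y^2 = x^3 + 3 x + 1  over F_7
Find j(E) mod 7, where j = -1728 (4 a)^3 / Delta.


Delta = -16(4 a^3 + 27 b^2) mod 7 = 3
-1728 * (4 a)^3 = -1728 * (4*3)^3 mod 7 = 6
j = 6 * 3^(-1) mod 7 = 2

j = 2 (mod 7)


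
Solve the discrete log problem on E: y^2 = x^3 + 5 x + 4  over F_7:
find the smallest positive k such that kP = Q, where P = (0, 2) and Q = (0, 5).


Enumerate multiples of P until we hit Q = (0, 5):
  1P = (0, 2)
  2P = (2, 6)
  3P = (2, 1)
  4P = (0, 5)
Match found at i = 4.

k = 4


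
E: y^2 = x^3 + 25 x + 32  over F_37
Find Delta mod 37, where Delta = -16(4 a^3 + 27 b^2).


4 a^3 + 27 b^2 = 4*25^3 + 27*32^2 = 62500 + 27648 = 90148
Delta = -16 * (90148) = -1442368
Delta mod 37 = 3

Delta = 3 (mod 37)


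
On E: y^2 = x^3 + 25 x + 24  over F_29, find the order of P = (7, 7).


Compute successive multiples of P until we hit O:
  1P = (7, 7)
  2P = (2, 13)
  3P = (11, 21)
  4P = (16, 5)
  5P = (15, 27)
  6P = (6, 10)
  7P = (25, 18)
  8P = (27, 13)
  ... (continuing to 35P)
  35P = O

ord(P) = 35


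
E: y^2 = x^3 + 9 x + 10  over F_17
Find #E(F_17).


For each x in F_17, count y with y^2 = x^3 + 9 x + 10 mod 17:
  x = 2: RHS = 2, y in [6, 11]  -> 2 point(s)
  x = 3: RHS = 13, y in [8, 9]  -> 2 point(s)
  x = 4: RHS = 8, y in [5, 12]  -> 2 point(s)
  x = 6: RHS = 8, y in [5, 12]  -> 2 point(s)
  x = 7: RHS = 8, y in [5, 12]  -> 2 point(s)
  x = 8: RHS = 16, y in [4, 13]  -> 2 point(s)
  x = 9: RHS = 4, y in [2, 15]  -> 2 point(s)
  x = 15: RHS = 1, y in [1, 16]  -> 2 point(s)
  x = 16: RHS = 0, y in [0]  -> 1 point(s)
Affine points: 17. Add the point at infinity: total = 18.

#E(F_17) = 18


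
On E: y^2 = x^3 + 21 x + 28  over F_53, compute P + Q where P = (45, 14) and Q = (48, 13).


P != Q, so use the chord formula.
s = (y2 - y1) / (x2 - x1) = (52) / (3) mod 53 = 35
x3 = s^2 - x1 - x2 mod 53 = 35^2 - 45 - 48 = 19
y3 = s (x1 - x3) - y1 mod 53 = 35 * (45 - 19) - 14 = 48

P + Q = (19, 48)


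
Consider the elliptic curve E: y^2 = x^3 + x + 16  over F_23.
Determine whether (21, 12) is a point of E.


Check whether y^2 = x^3 + 1 x + 16 (mod 23) for (x, y) = (21, 12).
LHS: y^2 = 12^2 mod 23 = 6
RHS: x^3 + 1 x + 16 = 21^3 + 1*21 + 16 mod 23 = 6
LHS = RHS

Yes, on the curve


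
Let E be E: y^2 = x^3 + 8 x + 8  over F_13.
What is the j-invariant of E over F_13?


Delta = -16(4 a^3 + 27 b^2) mod 13 = 8
-1728 * (4 a)^3 = -1728 * (4*8)^3 mod 13 = 8
j = 8 * 8^(-1) mod 13 = 1

j = 1 (mod 13)


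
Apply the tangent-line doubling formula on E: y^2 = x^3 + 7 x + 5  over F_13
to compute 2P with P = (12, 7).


Doubling: s = (3 x1^2 + a) / (2 y1)
s = (3*12^2 + 7) / (2*7) mod 13 = 10
x3 = s^2 - 2 x1 mod 13 = 10^2 - 2*12 = 11
y3 = s (x1 - x3) - y1 mod 13 = 10 * (12 - 11) - 7 = 3

2P = (11, 3)


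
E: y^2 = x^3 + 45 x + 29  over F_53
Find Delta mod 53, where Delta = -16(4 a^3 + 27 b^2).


4 a^3 + 27 b^2 = 4*45^3 + 27*29^2 = 364500 + 22707 = 387207
Delta = -16 * (387207) = -6195312
Delta mod 53 = 17

Delta = 17 (mod 53)
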